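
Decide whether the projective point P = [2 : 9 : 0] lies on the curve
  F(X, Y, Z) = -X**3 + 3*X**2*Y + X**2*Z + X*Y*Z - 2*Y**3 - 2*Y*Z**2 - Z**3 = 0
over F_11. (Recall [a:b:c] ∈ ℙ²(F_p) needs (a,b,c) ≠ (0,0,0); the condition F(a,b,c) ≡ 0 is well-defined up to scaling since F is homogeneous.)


F(2,9,0) ≡ 6 (mod 11); P is NOT on the curve.

Evaluate F(2, 9, 0) term-by-term (mod 11).
  -X**3 ↦ -1·8·1·1 = -8
  3*X**2*Y ↦ 3·4·9·1 = 108
  X**2*Z ↦ 1·4·1·0 = 0
  X*Y*Z ↦ 1·2·9·0 = 0
  -2*Y**3 ↦ -2·1·729·1 = -1458
  -2*Y*Z**2 ↦ -2·1·9·0 = 0
  -Z**3 ↦ -1·1·1·0 = 0
Sum: F(2, 9, 0) = (-8) + (108) + (0) + (0) + (-1458) + (0) + (0) = -1358.
Reducing mod 11: -1358 ≡ 6 (mod 11).
Since F(a, b, c) ≡ 6 ≠ 0 (mod 11), P does NOT lie on the curve.


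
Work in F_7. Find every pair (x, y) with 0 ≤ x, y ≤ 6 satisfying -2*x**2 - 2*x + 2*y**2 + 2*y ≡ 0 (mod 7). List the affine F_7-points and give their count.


Affine F_7-points: {(0, 0), (0, 6), (1, 1), (1, 5), (2, 2), (2, 4), (3, 3), (4, 2), (4, 4), (5, 1), (5, 5), (6, 0), (6, 6)}; count = 13.

For each of the 49 pairs (x, y) ∈ F_7², evaluate f(x, y) mod 7. Record the zeros.
  x = 0: [0↦0, 1↦4, 2↦5, 3↦3, 4↦5, 5↦4, 6↦0]  zeros at y ∈ {0, 6}
  x = 1: [0↦3, 1↦0, 2↦1, 3↦6, 4↦1, 5↦0, 6↦3]  zeros at y ∈ {1, 5}
  x = 2: [0↦2, 1↦6, 2↦0, 3↦5, 4↦0, 5↦6, 6↦2]  zeros at y ∈ {2, 4}
  x = 3: [0↦4, 1↦1, 2↦2, 3↦0, 4↦2, 5↦1, 6↦4]  zeros at y ∈ {3}
  x = 4: [0↦2, 1↦6, 2↦0, 3↦5, 4↦0, 5↦6, 6↦2]  zeros at y ∈ {2, 4}
  x = 5: [0↦3, 1↦0, 2↦1, 3↦6, 4↦1, 5↦0, 6↦3]  zeros at y ∈ {1, 5}
  x = 6: [0↦0, 1↦4, 2↦5, 3↦3, 4↦5, 5↦4, 6↦0]  zeros at y ∈ {0, 6}
Collecting zeros: affine points = {(0, 0), (0, 6), (1, 1), (1, 5), (2, 2), (2, 4), (3, 3), (4, 2), (4, 4), (5, 1), (5, 5), (6, 0), (6, 6)}.
Total count |C(F_7)_aff| = 13.


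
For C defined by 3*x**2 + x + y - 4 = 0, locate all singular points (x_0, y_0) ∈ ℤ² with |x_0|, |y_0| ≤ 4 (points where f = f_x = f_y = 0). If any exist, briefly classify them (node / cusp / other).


No singular points in the scanned grid; C is smooth there.

Compute partial derivatives:
  f_x = 6*x + 1.
  f_y = 1.
f_y = 1 is a nonzero constant, so f_y never vanishes: no point (x, y) can satisfy f = f_x = f_y = 0. In particular no (x, y) ∈ {−4, ..., 4}² is singular; the curve is smooth.


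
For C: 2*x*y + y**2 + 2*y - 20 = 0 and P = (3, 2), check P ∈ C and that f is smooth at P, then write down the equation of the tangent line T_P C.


Tangent line at P: 4*x + 12*y - 36 = 0.

Step 1: f(3, 2) = 0, so P lies on C.
Step 2: partial derivatives
  f_x(x, y) = 2*y, f_y(x, y) = 2*x + 2*y + 2.
  f_x(P) = 4, f_y(P) = 12 (gradient nonzero, so P is smooth).
Step 3: tangent line at P: 4·(x − 3) + 12·(y − 2) = 0.
Expanding: 4*x + 12*y - 36 = 0.


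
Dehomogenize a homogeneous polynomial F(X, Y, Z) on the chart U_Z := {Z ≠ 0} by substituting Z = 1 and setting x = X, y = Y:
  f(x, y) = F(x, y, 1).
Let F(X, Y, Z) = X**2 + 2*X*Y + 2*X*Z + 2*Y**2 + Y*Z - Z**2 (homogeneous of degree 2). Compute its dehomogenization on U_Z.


f(x, y) = x**2 + 2*x*y + 2*x + 2*y**2 + y - 1

On U_Z we set Z = 1. Each monomial c·X^i·Y^j·Z^k in F becomes c·x^i·y^j·1^k = c·x^i·y^j.
Substituting Z = 1: F(X, Y, 1) = x**2 + 2*x*y + 2*x + 2*y**2 + y - 1.
Note: deg(f) ≤ deg(F) = 2; strict inequality happens when F is divisible by Z (lost terms).


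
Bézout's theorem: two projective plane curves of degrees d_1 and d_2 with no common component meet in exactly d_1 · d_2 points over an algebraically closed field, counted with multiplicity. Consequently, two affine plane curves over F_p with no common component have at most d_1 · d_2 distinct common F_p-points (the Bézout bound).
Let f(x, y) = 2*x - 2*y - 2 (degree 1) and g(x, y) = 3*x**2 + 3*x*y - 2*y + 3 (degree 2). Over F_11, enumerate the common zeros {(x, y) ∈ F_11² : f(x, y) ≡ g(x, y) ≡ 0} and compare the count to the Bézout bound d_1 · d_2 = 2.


Common zeros: {(3, 2), (7, 6)}; count = 2; Bézout bound = 2.

deg(f) = 1, deg(g) = 2, so Bézout bound = 2.
Scan x ∈ F_11. For each x, list the y ∈ F_11 with f(x, y) ≡ 0 and those with g(x, y) ≡ 0 (mod 11); the common zeros in that column are the intersection.
  x = 0: f ≡ 0 at y ∈ {10}; g ≡ 0 at y ∈ {7}; common: ∅.
  x = 1: f ≡ 0 at y ∈ {0}; g ≡ 0 at y ∈ {5}; common: ∅.
  x = 2: f ≡ 0 at y ∈ {1}; g ≡ 0 at y ∈ {10}; common: ∅.
  x = 3: f ≡ 0 at y ∈ {2}; g ≡ 0 at y ∈ {2}; common: {2}.
  x = 4: f ≡ 0 at y ∈ {3}; g ≡ 0 at y ∈ {7}; common: ∅.
  x = 5: f ≡ 0 at y ∈ {4}; g ≡ 0 at y ∈ {5}; common: ∅.
  x = 6: f ≡ 0 at y ∈ {5}; g ≡ 0 at y ∈ {2}; common: ∅.
  x = 7: f ≡ 0 at y ∈ {6}; g ≡ 0 at y ∈ {6}; common: {6}.
  x = 8: f ≡ 0 at y ∈ {7}; g ≡ 0 at y ∈ ∅; common: ∅.
  x = 9: f ≡ 0 at y ∈ {8}; g ≡ 0 at y ∈ {6}; common: ∅.
  x = 10: f ≡ 0 at y ∈ {9}; g ≡ 0 at y ∈ {10}; common: ∅.
Collecting: common zeros = {(3, 2), (7, 6)}, so the count is 2.
Comparison with the Bézout bound: 2 ≤ 2 = deg(f)·deg(g), as expected for curves with no common component (the bound is attained).


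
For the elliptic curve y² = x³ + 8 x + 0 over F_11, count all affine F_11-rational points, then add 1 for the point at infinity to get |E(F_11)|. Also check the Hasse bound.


Affine points = {(0, 0), (1, 3), (1, 8), (5, 0), (6, 0), (7, 5), (7, 6), (8, 2), (8, 9), (9, 3), (9, 8)}; affine count = 11; |E(F_11)| = 12.

Discriminant check: Δ ∝ 4a³ + 27b² = 4·8³ + 27·0² = 4·512 + 27·0 ≡ 2 (mod 11). Nonzero ⇒ E is nonsingular.
For each x ∈ F_11, compute rhs = x³ + 8·x + 0 mod 11, then count y ∈ F_11 with y² ≡ rhs.
  x = 0: rhs = 0, matching y values: 0 (1 points).
  x = 1: rhs = 9, matching y values: 3, 8 (2 points).
  x = 2: rhs = 2, matching y values: none (0 points).
  x = 3: rhs = 7, matching y values: none (0 points).
  x = 4: rhs = 8, matching y values: none (0 points).
  x = 5: rhs = 0, matching y values: 0 (1 points).
  x = 6: rhs = 0, matching y values: 0 (1 points).
  x = 7: rhs = 3, matching y values: 5, 6 (2 points).
  x = 8: rhs = 4, matching y values: 2, 9 (2 points).
  x = 9: rhs = 9, matching y values: 3, 8 (2 points).
  x = 10: rhs = 2, matching y values: none (0 points).
Total affine count: 11.
Full point count |E(F_11)| = 11 + 1 = 12.
Hasse bound: |12 − (11+1)| = |0| = 0 ≤ 2√11 ≈ 6.6332 ✓.


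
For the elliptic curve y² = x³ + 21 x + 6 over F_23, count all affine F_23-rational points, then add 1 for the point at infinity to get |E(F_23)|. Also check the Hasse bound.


Affine points = {(0, 11), (0, 12), (3, 2), (3, 21), (4, 4), (4, 19), (5, 11), (5, 12), (6, 7), (6, 16), (7, 6), (7, 17), (9, 2), (9, 21), (11, 2), (11, 21), (12, 10), (12, 13), (14, 10), (14, 13), (15, 4), (15, 19), (17, 3), (17, 20), (18, 11), (18, 12), (20, 10), (20, 13), (21, 5), (21, 18)}; affine count = 30; |E(F_23)| = 31.

Discriminant check: Δ ∝ 4a³ + 27b² = 4·21³ + 27·6² = 4·9261 + 27·36 ≡ 20 (mod 23). Nonzero ⇒ E is nonsingular.
For each x ∈ F_23, compute rhs = x³ + 21·x + 6 mod 23, then count y ∈ F_23 with y² ≡ rhs.
  x = 0: rhs = 6, matching y values: 11, 12 (2 points).
  x = 1: rhs = 5, matching y values: none (0 points).
  x = 2: rhs = 10, matching y values: none (0 points).
  x = 3: rhs = 4, matching y values: 2, 21 (2 points).
  x = 4: rhs = 16, matching y values: 4, 19 (2 points).
  x = 5: rhs = 6, matching y values: 11, 12 (2 points).
  x = 6: rhs = 3, matching y values: 7, 16 (2 points).
  x = 7: rhs = 13, matching y values: 6, 17 (2 points).
  x = 8: rhs = 19, matching y values: none (0 points).
  x = 9: rhs = 4, matching y values: 2, 21 (2 points).
  x = 10: rhs = 20, matching y values: none (0 points).
  x = 11: rhs = 4, matching y values: 2, 21 (2 points).
  x = 12: rhs = 8, matching y values: 10, 13 (2 points).
  x = 13: rhs = 15, matching y values: none (0 points).
  x = 14: rhs = 8, matching y values: 10, 13 (2 points).
  x = 15: rhs = 16, matching y values: 4, 19 (2 points).
  x = 16: rhs = 22, matching y values: none (0 points).
  x = 17: rhs = 9, matching y values: 3, 20 (2 points).
  x = 18: rhs = 6, matching y values: 11, 12 (2 points).
  x = 19: rhs = 19, matching y values: none (0 points).
  x = 20: rhs = 8, matching y values: 10, 13 (2 points).
  x = 21: rhs = 2, matching y values: 5, 18 (2 points).
  x = 22: rhs = 7, matching y values: none (0 points).
Total affine count: 30.
Full point count |E(F_23)| = 30 + 1 = 31.
Hasse bound: |31 − (23+1)| = |7| = 7 ≤ 2√23 ≈ 9.5917 ✓.


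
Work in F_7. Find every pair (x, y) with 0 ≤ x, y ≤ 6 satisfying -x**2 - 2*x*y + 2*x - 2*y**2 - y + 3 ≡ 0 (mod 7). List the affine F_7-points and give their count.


Affine F_7-points: {(0, 1), (0, 2), (2, 4), (3, 0), (5, 2), (5, 3), (6, 0), (6, 4)}; count = 8.

For each of the 49 pairs (x, y) ∈ F_7², evaluate f(x, y) mod 7. Record the zeros.
  x = 0: [0↦3, 1↦0, 2↦0, 3↦3, 4↦2, 5↦4, 6↦2]  zeros at y ∈ {1, 2}
  x = 1: [0↦4, 1↦6, 2↦4, 3↦5, 4↦2, 5↦2, 6↦5]  zeros at y ∈ ∅
  x = 2: [0↦3, 1↦3, 2↦6, 3↦5, 4↦0, 5↦5, 6↦6]  zeros at y ∈ {4}
  x = 3: [0↦0, 1↦5, 2↦6, 3↦3, 4↦3, 5↦6, 6↦5]  zeros at y ∈ {0}
  x = 4: [0↦2, 1↦5, 2↦4, 3↦6, 4↦4, 5↦5, 6↦2]  zeros at y ∈ ∅
  x = 5: [0↦2, 1↦3, 2↦0, 3↦0, 4↦3, 5↦2, 6↦4]  zeros at y ∈ {2, 3}
  x = 6: [0↦0, 1↦6, 2↦1, 3↦6, 4↦0, 5↦4, 6↦4]  zeros at y ∈ {0, 4}
Collecting zeros: affine points = {(0, 1), (0, 2), (2, 4), (3, 0), (5, 2), (5, 3), (6, 0), (6, 4)}.
Total count |C(F_7)_aff| = 8.


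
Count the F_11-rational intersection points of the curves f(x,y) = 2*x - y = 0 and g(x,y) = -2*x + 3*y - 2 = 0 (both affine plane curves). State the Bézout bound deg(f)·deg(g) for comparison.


Common zeros: {(6, 1)}; count = 1; Bézout bound = 1.

deg(f) = 1, deg(g) = 1, so Bézout bound = 1.
Scan x ∈ F_11. For each x, list the y ∈ F_11 with f(x, y) ≡ 0 and those with g(x, y) ≡ 0 (mod 11); the common zeros in that column are the intersection.
  x = 0: f ≡ 0 at y ∈ {0}; g ≡ 0 at y ∈ {8}; common: ∅.
  x = 1: f ≡ 0 at y ∈ {2}; g ≡ 0 at y ∈ {5}; common: ∅.
  x = 2: f ≡ 0 at y ∈ {4}; g ≡ 0 at y ∈ {2}; common: ∅.
  x = 3: f ≡ 0 at y ∈ {6}; g ≡ 0 at y ∈ {10}; common: ∅.
  x = 4: f ≡ 0 at y ∈ {8}; g ≡ 0 at y ∈ {7}; common: ∅.
  x = 5: f ≡ 0 at y ∈ {10}; g ≡ 0 at y ∈ {4}; common: ∅.
  x = 6: f ≡ 0 at y ∈ {1}; g ≡ 0 at y ∈ {1}; common: {1}.
  x = 7: f ≡ 0 at y ∈ {3}; g ≡ 0 at y ∈ {9}; common: ∅.
  x = 8: f ≡ 0 at y ∈ {5}; g ≡ 0 at y ∈ {6}; common: ∅.
  x = 9: f ≡ 0 at y ∈ {7}; g ≡ 0 at y ∈ {3}; common: ∅.
  x = 10: f ≡ 0 at y ∈ {9}; g ≡ 0 at y ∈ {0}; common: ∅.
Collecting: common zeros = {(6, 1)}, so the count is 1.
Comparison with the Bézout bound: 1 ≤ 1 = deg(f)·deg(g), as expected for curves with no common component (the bound is attained).


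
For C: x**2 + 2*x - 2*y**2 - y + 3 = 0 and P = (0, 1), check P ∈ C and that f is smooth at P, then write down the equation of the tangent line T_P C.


Tangent line at P: 2*x - 5*y + 5 = 0.

Step 1: f(0, 1) = 0, so P lies on C.
Step 2: partial derivatives
  f_x(x, y) = 2*x + 2, f_y(x, y) = -4*y - 1.
  f_x(P) = 2, f_y(P) = -5 (gradient nonzero, so P is smooth).
Step 3: tangent line at P: 2·(x − 0) + -5·(y − 1) = 0.
Expanding: 2*x - 5*y + 5 = 0.


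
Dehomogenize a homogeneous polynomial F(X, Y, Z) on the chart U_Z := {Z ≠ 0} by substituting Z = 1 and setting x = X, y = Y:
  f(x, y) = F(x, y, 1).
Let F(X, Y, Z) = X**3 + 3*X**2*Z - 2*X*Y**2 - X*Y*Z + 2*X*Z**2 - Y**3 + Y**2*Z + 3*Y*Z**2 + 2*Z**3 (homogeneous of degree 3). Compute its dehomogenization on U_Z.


f(x, y) = x**3 + 3*x**2 - 2*x*y**2 - x*y + 2*x - y**3 + y**2 + 3*y + 2

On U_Z we set Z = 1. Each monomial c·X^i·Y^j·Z^k in F becomes c·x^i·y^j·1^k = c·x^i·y^j.
Substituting Z = 1: F(X, Y, 1) = x**3 + 3*x**2 - 2*x*y**2 - x*y + 2*x - y**3 + y**2 + 3*y + 2.
Note: deg(f) ≤ deg(F) = 3; strict inequality happens when F is divisible by Z (lost terms).


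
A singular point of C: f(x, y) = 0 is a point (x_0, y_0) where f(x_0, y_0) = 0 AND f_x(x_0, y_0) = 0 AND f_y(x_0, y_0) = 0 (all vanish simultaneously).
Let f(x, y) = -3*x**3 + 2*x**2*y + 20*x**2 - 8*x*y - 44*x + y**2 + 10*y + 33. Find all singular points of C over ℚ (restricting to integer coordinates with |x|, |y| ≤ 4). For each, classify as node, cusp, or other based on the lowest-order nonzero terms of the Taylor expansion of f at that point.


Singular points: {(2, -1)}; classification: cusp.

Compute partial derivatives:
  f_x = -9*x**2 + 4*x*y + 40*x - 8*y - 44.
  f_y = 2*x**2 - 8*x + 2*y + 10.
Scan x_0 ∈ {−4, ..., 4}. For each x_0, f_y(x_0, y) is a polynomial in y; find its integer roots y ∈ {−4, ..., 4}, then test f_x and f at those candidates.
  x = -4: f_y(-4, y) = 2*y + 74; no integer root y with |y| ≤ 4.
  x = -3: f_y(-3, y) = 2*y + 52; no integer root y with |y| ≤ 4.
  x = -2: f_y(-2, y) = 2*y + 34; no integer root y with |y| ≤ 4.
  x = -1: f_y(-1, y) = 2*y + 20; no integer root y with |y| ≤ 4.
  x = 0: f_y(0, y) = 2*y + 10; no integer root y with |y| ≤ 4.
  x = 1: f_y(1, y) = 2*y + 4; vanishes at y ∈ {-2}. (1, -2): f_x = -5 ≠ 0.
  x = 2: f_y(2, y) = 2*y + 2; vanishes at y ∈ {-1}. (2, -1): f_x = 0, f = 0 — SINGULAR.
  x = 3: f_y(3, y) = 2*y + 4; vanishes at y ∈ {-2}. (3, -2): f_x = -13 ≠ 0.
  x = 4: f_y(4, y) = 2*y + 10; no integer root y with |y| ≤ 4.
Only singular point on the grid: (2, -1).
Classify: substitute x = 2 + u, y = -1 + v and expand: f = -3*u**3 + 2*u**2*v + v**2.
No constant or linear terms (consistent with a singular point). Quadratic part: v**2. Cubic part: -3*u**3 + 2*u**2*v.
The quadratic part v**2 is a perfect square, so there is a single (double) tangent line v = 0, i.e. y = -1. Restricting the cubic part to that line (v = 0) leaves -3*u**3 ≠ 0, so f is not divisible by v and the branch is v² ≈ 3*u**3 to lowest order — this is a cusp.
Classification: cusp.


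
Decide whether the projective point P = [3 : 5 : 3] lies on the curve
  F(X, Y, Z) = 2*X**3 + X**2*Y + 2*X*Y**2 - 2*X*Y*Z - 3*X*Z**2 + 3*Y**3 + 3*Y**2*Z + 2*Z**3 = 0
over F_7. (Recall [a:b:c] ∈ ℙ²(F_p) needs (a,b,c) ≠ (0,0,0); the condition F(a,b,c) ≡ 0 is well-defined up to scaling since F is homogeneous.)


F(3,5,3) ≡ 4 (mod 7); P is NOT on the curve.

Evaluate F(3, 5, 3) term-by-term (mod 7).
  2*X**3 ↦ 2·27·1·1 = 54
  X**2*Y ↦ 1·9·5·1 = 45
  2*X*Y**2 ↦ 2·3·25·1 = 150
  -2*X*Y*Z ↦ -2·3·5·3 = -90
  -3*X*Z**2 ↦ -3·3·1·9 = -81
  3*Y**3 ↦ 3·1·125·1 = 375
  3*Y**2*Z ↦ 3·1·25·3 = 225
  2*Z**3 ↦ 2·1·1·27 = 54
Sum: F(3, 5, 3) = (54) + (45) + (150) + (-90) + (-81) + (375) + (225) + (54) = 732.
Reducing mod 7: 732 ≡ 4 (mod 7).
Since F(a, b, c) ≡ 4 ≠ 0 (mod 7), P does NOT lie on the curve.


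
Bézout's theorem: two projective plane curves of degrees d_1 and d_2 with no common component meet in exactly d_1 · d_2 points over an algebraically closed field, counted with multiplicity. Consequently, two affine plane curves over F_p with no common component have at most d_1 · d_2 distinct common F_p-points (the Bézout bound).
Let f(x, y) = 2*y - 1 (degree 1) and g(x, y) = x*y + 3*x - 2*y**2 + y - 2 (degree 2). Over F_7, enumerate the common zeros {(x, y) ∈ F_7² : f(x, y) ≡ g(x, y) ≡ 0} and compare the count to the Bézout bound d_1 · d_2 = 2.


Common zeros: ∅; count = 0; Bézout bound = 2.

deg(f) = 1, deg(g) = 2, so Bézout bound = 2.
Scan x ∈ F_7. For each x, list the y ∈ F_7 with f(x, y) ≡ 0 and those with g(x, y) ≡ 0 (mod 7); the common zeros in that column are the intersection.
  x = 0: f ≡ 0 at y ∈ {4}; g ≡ 0 at y ∈ ∅; common: ∅.
  x = 1: f ≡ 0 at y ∈ {4}; g ≡ 0 at y ∈ ∅; common: ∅.
  x = 2: f ≡ 0 at y ∈ {4}; g ≡ 0 at y ∈ ∅; common: ∅.
  x = 3: f ≡ 0 at y ∈ {4}; g ≡ 0 at y ∈ {0, 2}; common: ∅.
  x = 4: f ≡ 0 at y ∈ {4}; g ≡ 0 at y ∈ {3}; common: ∅.
  x = 5: f ≡ 0 at y ∈ {4}; g ≡ 0 at y ∈ {5}; common: ∅.
  x = 6: f ≡ 0 at y ∈ {4}; g ≡ 0 at y ∈ {1, 6}; common: ∅.
Collecting: common zeros = ∅, so the count is 0.
Comparison with the Bézout bound: 0 ≤ 2 = deg(f)·deg(g), as expected for curves with no common component (the affine F_7-count falls short of the bound because intersections may lie at infinity, over extension fields, or carry multiplicity).


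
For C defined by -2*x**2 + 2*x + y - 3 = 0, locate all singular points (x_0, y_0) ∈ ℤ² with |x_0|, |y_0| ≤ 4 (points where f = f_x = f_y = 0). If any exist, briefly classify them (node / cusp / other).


No singular points in the scanned grid; C is smooth there.

Compute partial derivatives:
  f_x = 2 - 4*x.
  f_y = 1.
f_y = 1 is a nonzero constant, so f_y never vanishes: no point (x, y) can satisfy f = f_x = f_y = 0. In particular no (x, y) ∈ {−4, ..., 4}² is singular; the curve is smooth.


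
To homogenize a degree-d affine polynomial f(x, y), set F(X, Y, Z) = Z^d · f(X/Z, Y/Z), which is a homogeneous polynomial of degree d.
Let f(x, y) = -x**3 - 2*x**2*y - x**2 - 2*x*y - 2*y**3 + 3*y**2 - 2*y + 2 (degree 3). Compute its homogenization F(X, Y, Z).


F(X, Y, Z) = -X**3 - 2*X**2*Y - X**2*Z - 2*X*Y*Z - 2*Y**3 + 3*Y**2*Z - 2*Y*Z**2 + 2*Z**3

deg(f) = 3.
Substitute x = X/Z, y = Y/Z into f, then multiply by Z^3.
  monomial -1·x^3·y^0 ↦ -1·X^3·Y^0·Z^0.
  monomial -2·x^2·y^1 ↦ -2·X^2·Y^1·Z^0.
  monomial -1·x^2·y^0 ↦ -1·X^2·Y^0·Z^1.
  monomial -2·x^1·y^1 ↦ -2·X^1·Y^1·Z^1.
  monomial -2·x^0·y^3 ↦ -2·X^0·Y^3·Z^0.
  monomial 3·x^0·y^2 ↦ 3·X^0·Y^2·Z^1.
  monomial -2·x^0·y^1 ↦ -2·X^0·Y^1·Z^2.
  monomial 2·x^0·y^0 ↦ 2·X^0·Y^0·Z^3.
Collecting: F(X, Y, Z) = -X**3 - 2*X**2*Y - X**2*Z - 2*X*Y*Z - 2*Y**3 + 3*Y**2*Z - 2*Y*Z**2 + 2*Z**3.


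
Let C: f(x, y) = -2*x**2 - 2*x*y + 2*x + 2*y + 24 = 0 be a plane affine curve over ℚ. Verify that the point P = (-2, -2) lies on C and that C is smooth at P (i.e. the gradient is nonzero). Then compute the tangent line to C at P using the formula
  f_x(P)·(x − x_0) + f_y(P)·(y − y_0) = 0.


Tangent line at P: 14*x + 6*y + 40 = 0.

Step 1: f(-2, -2) = 0, so P lies on C.
Step 2: partial derivatives
  f_x(x, y) = -4*x - 2*y + 2, f_y(x, y) = 2 - 2*x.
  f_x(P) = 14, f_y(P) = 6 (gradient nonzero, so P is smooth).
Step 3: tangent line at P: 14·(x − -2) + 6·(y − -2) = 0.
Expanding: 14*x + 6*y + 40 = 0.


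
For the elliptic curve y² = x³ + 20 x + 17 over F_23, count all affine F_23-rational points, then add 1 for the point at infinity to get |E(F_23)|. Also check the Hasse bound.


Affine points = {(3, 9), (3, 14), (4, 0), (5, 9), (5, 14), (6, 10), (6, 13), (9, 11), (9, 12), (11, 2), (11, 21), (13, 6), (13, 17), (15, 9), (15, 14), (17, 7), (17, 16)}; affine count = 17; |E(F_23)| = 18.

Discriminant check: Δ ∝ 4a³ + 27b² = 4·20³ + 27·17² = 4·8000 + 27·289 ≡ 13 (mod 23). Nonzero ⇒ E is nonsingular.
For each x ∈ F_23, compute rhs = x³ + 20·x + 17 mod 23, then count y ∈ F_23 with y² ≡ rhs.
  x = 0: rhs = 17, matching y values: none (0 points).
  x = 1: rhs = 15, matching y values: none (0 points).
  x = 2: rhs = 19, matching y values: none (0 points).
  x = 3: rhs = 12, matching y values: 9, 14 (2 points).
  x = 4: rhs = 0, matching y values: 0 (1 points).
  x = 5: rhs = 12, matching y values: 9, 14 (2 points).
  x = 6: rhs = 8, matching y values: 10, 13 (2 points).
  x = 7: rhs = 17, matching y values: none (0 points).
  x = 8: rhs = 22, matching y values: none (0 points).
  x = 9: rhs = 6, matching y values: 11, 12 (2 points).
  x = 10: rhs = 21, matching y values: none (0 points).
  x = 11: rhs = 4, matching y values: 2, 21 (2 points).
  x = 12: rhs = 7, matching y values: none (0 points).
  x = 13: rhs = 13, matching y values: 6, 17 (2 points).
  x = 14: rhs = 5, matching y values: none (0 points).
  x = 15: rhs = 12, matching y values: 9, 14 (2 points).
  x = 16: rhs = 17, matching y values: none (0 points).
  x = 17: rhs = 3, matching y values: 7, 16 (2 points).
  x = 18: rhs = 22, matching y values: none (0 points).
  x = 19: rhs = 11, matching y values: none (0 points).
  x = 20: rhs = 22, matching y values: none (0 points).
  x = 21: rhs = 15, matching y values: none (0 points).
  x = 22: rhs = 19, matching y values: none (0 points).
Total affine count: 17.
Full point count |E(F_23)| = 17 + 1 = 18.
Hasse bound: |18 − (23+1)| = |-6| = 6 ≤ 2√23 ≈ 9.5917 ✓.


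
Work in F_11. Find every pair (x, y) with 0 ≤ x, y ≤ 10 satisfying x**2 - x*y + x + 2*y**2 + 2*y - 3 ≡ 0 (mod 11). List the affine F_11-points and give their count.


Affine F_11-points: {(1, 6), (1, 10), (2, 2), (2, 9), (4, 6), (6, 4), (6, 9), (8, 4), (8, 10), (10, 2)}; count = 10.

For each of the 121 pairs (x, y) ∈ F_11², evaluate f(x, y) mod 11. Record the zeros.
  x = 0: [0↦8, 1↦1, 2↦9, 3↦10, 4↦4, 5↦2, 6↦4, 7↦10, 8↦9, 9↦1, 10↦8]  zeros at y ∈ ∅
  x = 1: [0↦10, 1↦2, 2↦9, 3↦9, 4↦2, 5↦10, 6↦0, 7↦5, 8↦3, 9↦5, 10↦0]  zeros at y ∈ {6, 10}
  x = 2: [0↦3, 1↦5, 2↦0, 3↦10, 4↦2, 5↦9, 6↦9, 7↦2, 8↦10, 9↦0, 10↦5]  zeros at y ∈ {2, 9}
  x = 3: [0↦9, 1↦10, 2↦4, 3↦2, 4↦4, 5↦10, 6↦9, 7↦1, 8↦8, 9↦8, 10↦1]  zeros at y ∈ ∅
  x = 4: [0↦6, 1↦6, 2↦10, 3↦7, 4↦8, 5↦2, 6↦0, 7↦2, 8↦8, 9↦7, 10↦10]  zeros at y ∈ {6}
  x = 5: [0↦5, 1↦4, 2↦7, 3↦3, 4↦3, 5↦7, 6↦4, 7↦5, 8↦10, 9↦8, 10↦10]  zeros at y ∈ ∅
  x = 6: [0↦6, 1↦4, 2↦6, 3↦1, 4↦0, 5↦3, 6↦10, 7↦10, 8↦3, 9↦0, 10↦1]  zeros at y ∈ {4, 9}
  x = 7: [0↦9, 1↦6, 2↦7, 3↦1, 4↦10, 5↦1, 6↦7, 7↦6, 8↦9, 9↦5, 10↦5]  zeros at y ∈ ∅
  x = 8: [0↦3, 1↦10, 2↦10, 3↦3, 4↦0, 5↦1, 6↦6, 7↦4, 8↦6, 9↦1, 10↦0]  zeros at y ∈ {4, 10}
  x = 9: [0↦10, 1↦5, 2↦4, 3↦7, 4↦3, 5↦3, 6↦7, 7↦4, 8↦5, 9↦10, 10↦8]  zeros at y ∈ ∅
  x = 10: [0↦8, 1↦2, 2↦0, 3↦2, 4↦8, 5↦7, 6↦10, 7↦6, 8↦6, 9↦10, 10↦7]  zeros at y ∈ {2}
Collecting zeros: affine points = {(1, 6), (1, 10), (2, 2), (2, 9), (4, 6), (6, 4), (6, 9), (8, 4), (8, 10), (10, 2)}.
Total count |C(F_11)_aff| = 10.


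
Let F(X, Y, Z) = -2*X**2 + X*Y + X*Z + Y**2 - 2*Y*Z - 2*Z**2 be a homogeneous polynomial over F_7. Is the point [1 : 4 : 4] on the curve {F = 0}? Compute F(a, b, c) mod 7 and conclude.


F(1,4,4) ≡ 0 (mod 7); P is on the curve.

Evaluate F(1, 4, 4) term-by-term (mod 7).
  -2*X**2 ↦ -2·1·1·1 = -2
  X*Y ↦ 1·1·4·1 = 4
  X*Z ↦ 1·1·1·4 = 4
  Y**2 ↦ 1·1·16·1 = 16
  -2*Y*Z ↦ -2·1·4·4 = -32
  -2*Z**2 ↦ -2·1·1·16 = -32
Sum: F(1, 4, 4) = (-2) + (4) + (4) + (16) + (-32) + (-32) = -42.
Reducing mod 7: -42 ≡ 0 (mod 7).
Since F(a, b, c) ≡ 0 (mod 7), P lies on the curve.


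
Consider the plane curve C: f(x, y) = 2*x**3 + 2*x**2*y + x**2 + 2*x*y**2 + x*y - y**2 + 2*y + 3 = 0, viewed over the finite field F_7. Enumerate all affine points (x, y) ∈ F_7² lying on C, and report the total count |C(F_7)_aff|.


Affine F_7-points: {(0, 3), (0, 6), (1, 4), (1, 5), (2, 4), (2, 6), (3, 4), (4, 0)}; count = 8.

For each of the 49 pairs (x, y) ∈ F_7², evaluate f(x, y) mod 7. Record the zeros.
  x = 0: [0↦3, 1↦4, 2↦3, 3↦0, 4↦2, 5↦2, 6↦0]  zeros at y ∈ {3, 6}
  x = 1: [0↦6, 1↦5, 2↦6, 3↦2, 4↦0, 5↦0, 6↦2]  zeros at y ∈ {4, 5}
  x = 2: [0↦2, 1↦3, 2↦3, 3↦2, 4↦0, 5↦4, 6↦0]  zeros at y ∈ {4, 6}
  x = 3: [0↦3, 1↦3, 2↦6, 3↦5, 4↦0, 5↦5, 6↦6]  zeros at y ∈ {4}
  x = 4: [0↦0, 1↦3, 2↦6, 3↦2, 4↦5, 5↦1, 6↦4]  zeros at y ∈ {0}
  x = 5: [0↦5, 1↦1, 2↦1, 3↦5, 4↦6, 5↦4, 6↦6]  zeros at y ∈ ∅
  x = 6: [0↦2, 1↦2, 2↦3, 3↦5, 4↦1, 5↦5, 6↦3]  zeros at y ∈ ∅
Collecting zeros: affine points = {(0, 3), (0, 6), (1, 4), (1, 5), (2, 4), (2, 6), (3, 4), (4, 0)}.
Total count |C(F_7)_aff| = 8.


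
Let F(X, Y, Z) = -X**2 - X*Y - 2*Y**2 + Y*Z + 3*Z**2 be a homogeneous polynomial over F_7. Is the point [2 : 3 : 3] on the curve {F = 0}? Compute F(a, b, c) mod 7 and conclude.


F(2,3,3) ≡ 1 (mod 7); P is NOT on the curve.

Evaluate F(2, 3, 3) term-by-term (mod 7).
  -X**2 ↦ -1·4·1·1 = -4
  -X*Y ↦ -1·2·3·1 = -6
  -2*Y**2 ↦ -2·1·9·1 = -18
  Y*Z ↦ 1·1·3·3 = 9
  3*Z**2 ↦ 3·1·1·9 = 27
Sum: F(2, 3, 3) = (-4) + (-6) + (-18) + (9) + (27) = 8.
Reducing mod 7: 8 ≡ 1 (mod 7).
Since F(a, b, c) ≡ 1 ≠ 0 (mod 7), P does NOT lie on the curve.


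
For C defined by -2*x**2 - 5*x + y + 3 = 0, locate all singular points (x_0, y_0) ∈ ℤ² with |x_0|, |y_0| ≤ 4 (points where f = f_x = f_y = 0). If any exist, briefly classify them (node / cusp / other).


No singular points in the scanned grid; C is smooth there.

Compute partial derivatives:
  f_x = -4*x - 5.
  f_y = 1.
f_y = 1 is a nonzero constant, so f_y never vanishes: no point (x, y) can satisfy f = f_x = f_y = 0. In particular no (x, y) ∈ {−4, ..., 4}² is singular; the curve is smooth.


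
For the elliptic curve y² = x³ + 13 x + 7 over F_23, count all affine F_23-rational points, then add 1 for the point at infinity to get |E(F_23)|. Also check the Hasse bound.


Affine points = {(2, 8), (2, 15), (3, 2), (3, 21), (4, 10), (4, 13), (5, 6), (5, 17), (6, 5), (6, 18), (7, 2), (7, 21), (8, 5), (8, 18), (9, 5), (9, 18), (11, 3), (11, 20), (13, 2), (13, 21), (14, 9), (14, 14), (15, 9), (15, 14), (17, 9), (17, 14), (18, 1), (18, 22), (19, 11), (19, 12), (22, 4), (22, 19)}; affine count = 32; |E(F_23)| = 33.

Discriminant check: Δ ∝ 4a³ + 27b² = 4·13³ + 27·7² = 4·2197 + 27·49 ≡ 14 (mod 23). Nonzero ⇒ E is nonsingular.
For each x ∈ F_23, compute rhs = x³ + 13·x + 7 mod 23, then count y ∈ F_23 with y² ≡ rhs.
  x = 0: rhs = 7, matching y values: none (0 points).
  x = 1: rhs = 21, matching y values: none (0 points).
  x = 2: rhs = 18, matching y values: 8, 15 (2 points).
  x = 3: rhs = 4, matching y values: 2, 21 (2 points).
  x = 4: rhs = 8, matching y values: 10, 13 (2 points).
  x = 5: rhs = 13, matching y values: 6, 17 (2 points).
  x = 6: rhs = 2, matching y values: 5, 18 (2 points).
  x = 7: rhs = 4, matching y values: 2, 21 (2 points).
  x = 8: rhs = 2, matching y values: 5, 18 (2 points).
  x = 9: rhs = 2, matching y values: 5, 18 (2 points).
  x = 10: rhs = 10, matching y values: none (0 points).
  x = 11: rhs = 9, matching y values: 3, 20 (2 points).
  x = 12: rhs = 5, matching y values: none (0 points).
  x = 13: rhs = 4, matching y values: 2, 21 (2 points).
  x = 14: rhs = 12, matching y values: 9, 14 (2 points).
  x = 15: rhs = 12, matching y values: 9, 14 (2 points).
  x = 16: rhs = 10, matching y values: none (0 points).
  x = 17: rhs = 12, matching y values: 9, 14 (2 points).
  x = 18: rhs = 1, matching y values: 1, 22 (2 points).
  x = 19: rhs = 6, matching y values: 11, 12 (2 points).
  x = 20: rhs = 10, matching y values: none (0 points).
  x = 21: rhs = 19, matching y values: none (0 points).
  x = 22: rhs = 16, matching y values: 4, 19 (2 points).
Total affine count: 32.
Full point count |E(F_23)| = 32 + 1 = 33.
Hasse bound: |33 − (23+1)| = |9| = 9 ≤ 2√23 ≈ 9.5917 ✓.


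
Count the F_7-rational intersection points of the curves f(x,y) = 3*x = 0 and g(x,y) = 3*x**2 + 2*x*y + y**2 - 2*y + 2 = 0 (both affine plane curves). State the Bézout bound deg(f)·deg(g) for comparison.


Common zeros: ∅; count = 0; Bézout bound = 2.

deg(f) = 1, deg(g) = 2, so Bézout bound = 2.
Scan x ∈ F_7. For each x, list the y ∈ F_7 with f(x, y) ≡ 0 and those with g(x, y) ≡ 0 (mod 7); the common zeros in that column are the intersection.
  x = 0: f ≡ 0 at y ∈ {0, 1, 2, 3, 4, 5, 6}; g ≡ 0 at y ∈ ∅; common: ∅.
  x = 1: f ≡ 0 at y ∈ ∅; g ≡ 0 at y ∈ {3, 4}; common: ∅.
  x = 2: f ≡ 0 at y ∈ ∅; g ≡ 0 at y ∈ {0, 5}; common: ∅.
  x = 3: f ≡ 0 at y ∈ ∅; g ≡ 0 at y ∈ ∅; common: ∅.
  x = 4: f ≡ 0 at y ∈ ∅; g ≡ 0 at y ∈ {3, 5}; common: ∅.
  x = 5: f ≡ 0 at y ∈ ∅; g ≡ 0 at y ∈ {0, 6}; common: ∅.
  x = 6: f ≡ 0 at y ∈ ∅; g ≡ 0 at y ∈ ∅; common: ∅.
Collecting: common zeros = ∅, so the count is 0.
Comparison with the Bézout bound: 0 ≤ 2 = deg(f)·deg(g), as expected for curves with no common component (the affine F_7-count falls short of the bound because intersections may lie at infinity, over extension fields, or carry multiplicity).


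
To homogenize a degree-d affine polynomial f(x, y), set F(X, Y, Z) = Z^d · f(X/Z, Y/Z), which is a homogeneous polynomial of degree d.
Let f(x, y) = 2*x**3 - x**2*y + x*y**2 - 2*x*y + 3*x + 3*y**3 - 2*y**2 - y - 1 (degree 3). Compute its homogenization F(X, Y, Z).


F(X, Y, Z) = 2*X**3 - X**2*Y + X*Y**2 - 2*X*Y*Z + 3*X*Z**2 + 3*Y**3 - 2*Y**2*Z - Y*Z**2 - Z**3

deg(f) = 3.
Substitute x = X/Z, y = Y/Z into f, then multiply by Z^3.
  monomial 2·x^3·y^0 ↦ 2·X^3·Y^0·Z^0.
  monomial -1·x^2·y^1 ↦ -1·X^2·Y^1·Z^0.
  monomial 1·x^1·y^2 ↦ 1·X^1·Y^2·Z^0.
  monomial -2·x^1·y^1 ↦ -2·X^1·Y^1·Z^1.
  monomial 3·x^1·y^0 ↦ 3·X^1·Y^0·Z^2.
  monomial 3·x^0·y^3 ↦ 3·X^0·Y^3·Z^0.
  monomial -2·x^0·y^2 ↦ -2·X^0·Y^2·Z^1.
  monomial -1·x^0·y^1 ↦ -1·X^0·Y^1·Z^2.
  monomial -1·x^0·y^0 ↦ -1·X^0·Y^0·Z^3.
Collecting: F(X, Y, Z) = 2*X**3 - X**2*Y + X*Y**2 - 2*X*Y*Z + 3*X*Z**2 + 3*Y**3 - 2*Y**2*Z - Y*Z**2 - Z**3.


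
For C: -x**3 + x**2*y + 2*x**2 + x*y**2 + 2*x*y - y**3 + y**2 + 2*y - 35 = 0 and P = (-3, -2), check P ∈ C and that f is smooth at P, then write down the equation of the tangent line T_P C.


Tangent line at P: -27*x + y - 79 = 0.

Step 1: f(-3, -2) = 0, so P lies on C.
Step 2: partial derivatives
  f_x(x, y) = -3*x**2 + 2*x*y + 4*x + y**2 + 2*y, f_y(x, y) = x**2 + 2*x*y + 2*x - 3*y**2 + 2*y + 2.
  f_x(P) = -27, f_y(P) = 1 (gradient nonzero, so P is smooth).
Step 3: tangent line at P: -27·(x − -3) + 1·(y − -2) = 0.
Expanding: -27*x + y - 79 = 0.


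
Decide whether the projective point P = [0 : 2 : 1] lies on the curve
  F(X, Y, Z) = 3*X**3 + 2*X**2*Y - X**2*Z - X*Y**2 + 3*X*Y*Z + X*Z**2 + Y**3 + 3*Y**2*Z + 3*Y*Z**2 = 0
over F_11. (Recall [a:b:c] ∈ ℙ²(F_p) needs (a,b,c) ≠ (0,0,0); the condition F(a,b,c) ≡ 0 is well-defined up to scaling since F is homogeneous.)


F(0,2,1) ≡ 4 (mod 11); P is NOT on the curve.

Evaluate F(0, 2, 1) term-by-term (mod 11).
  3*X**3 ↦ 3·0·1·1 = 0
  2*X**2*Y ↦ 2·0·2·1 = 0
  -X**2*Z ↦ -1·0·1·1 = 0
  -X*Y**2 ↦ -1·0·4·1 = 0
  3*X*Y*Z ↦ 3·0·2·1 = 0
  X*Z**2 ↦ 1·0·1·1 = 0
  Y**3 ↦ 1·1·8·1 = 8
  3*Y**2*Z ↦ 3·1·4·1 = 12
  3*Y*Z**2 ↦ 3·1·2·1 = 6
Sum: F(0, 2, 1) = (0) + (0) + (0) + (0) + (0) + (0) + (8) + (12) + (6) = 26.
Reducing mod 11: 26 ≡ 4 (mod 11).
Since F(a, b, c) ≡ 4 ≠ 0 (mod 11), P does NOT lie on the curve.


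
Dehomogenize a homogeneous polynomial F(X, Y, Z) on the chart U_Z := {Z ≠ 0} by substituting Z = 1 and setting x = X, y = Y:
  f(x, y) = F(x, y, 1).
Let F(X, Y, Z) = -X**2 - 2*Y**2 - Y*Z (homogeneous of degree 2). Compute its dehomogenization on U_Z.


f(x, y) = -x**2 - 2*y**2 - y

On U_Z we set Z = 1. Each monomial c·X^i·Y^j·Z^k in F becomes c·x^i·y^j·1^k = c·x^i·y^j.
Substituting Z = 1: F(X, Y, 1) = -x**2 - 2*y**2 - y.
Note: deg(f) ≤ deg(F) = 2; strict inequality happens when F is divisible by Z (lost terms).


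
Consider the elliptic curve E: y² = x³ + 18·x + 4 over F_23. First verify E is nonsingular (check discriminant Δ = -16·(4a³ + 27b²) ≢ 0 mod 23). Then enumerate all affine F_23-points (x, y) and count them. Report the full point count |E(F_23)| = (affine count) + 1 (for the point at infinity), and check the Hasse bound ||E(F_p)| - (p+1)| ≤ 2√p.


Affine points = {(0, 2), (0, 21), (1, 0), (2, 5), (2, 18), (3, 4), (3, 19), (4, 5), (4, 18), (5, 9), (5, 14), (6, 11), (6, 12), (7, 6), (7, 17), (8, 4), (8, 19), (12, 4), (12, 19), (16, 8), (16, 15), (17, 5), (17, 18), (19, 11), (19, 12), (21, 11), (21, 12), (22, 10), (22, 13)}; affine count = 29; |E(F_23)| = 30.

Discriminant check: Δ ∝ 4a³ + 27b² = 4·18³ + 27·4² = 4·5832 + 27·16 ≡ 1 (mod 23). Nonzero ⇒ E is nonsingular.
For each x ∈ F_23, compute rhs = x³ + 18·x + 4 mod 23, then count y ∈ F_23 with y² ≡ rhs.
  x = 0: rhs = 4, matching y values: 2, 21 (2 points).
  x = 1: rhs = 0, matching y values: 0 (1 points).
  x = 2: rhs = 2, matching y values: 5, 18 (2 points).
  x = 3: rhs = 16, matching y values: 4, 19 (2 points).
  x = 4: rhs = 2, matching y values: 5, 18 (2 points).
  x = 5: rhs = 12, matching y values: 9, 14 (2 points).
  x = 6: rhs = 6, matching y values: 11, 12 (2 points).
  x = 7: rhs = 13, matching y values: 6, 17 (2 points).
  x = 8: rhs = 16, matching y values: 4, 19 (2 points).
  x = 9: rhs = 21, matching y values: none (0 points).
  x = 10: rhs = 11, matching y values: none (0 points).
  x = 11: rhs = 15, matching y values: none (0 points).
  x = 12: rhs = 16, matching y values: 4, 19 (2 points).
  x = 13: rhs = 20, matching y values: none (0 points).
  x = 14: rhs = 10, matching y values: none (0 points).
  x = 15: rhs = 15, matching y values: none (0 points).
  x = 16: rhs = 18, matching y values: 8, 15 (2 points).
  x = 17: rhs = 2, matching y values: 5, 18 (2 points).
  x = 18: rhs = 19, matching y values: none (0 points).
  x = 19: rhs = 6, matching y values: 11, 12 (2 points).
  x = 20: rhs = 15, matching y values: none (0 points).
  x = 21: rhs = 6, matching y values: 11, 12 (2 points).
  x = 22: rhs = 8, matching y values: 10, 13 (2 points).
Total affine count: 29.
Full point count |E(F_23)| = 29 + 1 = 30.
Hasse bound: |30 − (23+1)| = |6| = 6 ≤ 2√23 ≈ 9.5917 ✓.


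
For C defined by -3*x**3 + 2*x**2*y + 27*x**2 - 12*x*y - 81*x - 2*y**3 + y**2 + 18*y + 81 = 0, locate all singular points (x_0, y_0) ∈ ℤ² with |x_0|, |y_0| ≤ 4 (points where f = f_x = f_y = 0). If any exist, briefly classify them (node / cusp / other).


Singular points: {(3, 0)}; classification: cusp.

Compute partial derivatives:
  f_x = -9*x**2 + 4*x*y + 54*x - 12*y - 81.
  f_y = 2*x**2 - 12*x - 6*y**2 + 2*y + 18.
Scan x_0 ∈ {−4, ..., 4}. For each x_0, f_y(x_0, y) is a polynomial in y; find its integer roots y ∈ {−4, ..., 4}, then test f_x and f at those candidates.
  x = -4: f_y(-4, y) = -6*y**2 + 2*y + 98; no integer root y with |y| ≤ 4.
  x = -3: f_y(-3, y) = -6*y**2 + 2*y + 72; no integer root y with |y| ≤ 4.
  x = -2: f_y(-2, y) = -6*y**2 + 2*y + 50; no integer root y with |y| ≤ 4.
  x = -1: f_y(-1, y) = -6*y**2 + 2*y + 32; no integer root y with |y| ≤ 4.
  x = 0: f_y(0, y) = -6*y**2 + 2*y + 18; no integer root y with |y| ≤ 4.
  x = 1: f_y(1, y) = -6*y**2 + 2*y + 8; vanishes at y ∈ {-1}. (1, -1): f_x = -28 ≠ 0.
  x = 2: f_y(2, y) = -6*y**2 + 2*y + 2; no integer root y with |y| ≤ 4.
  x = 3: f_y(3, y) = -6*y**2 + 2*y; vanishes at y ∈ {0}. (3, 0): f_x = 0, f = 0 — SINGULAR.
  x = 4: f_y(4, y) = -6*y**2 + 2*y + 2; no integer root y with |y| ≤ 4.
Only singular point on the grid: (3, 0).
Classify: substitute x = 3 + u, y = 0 + v and expand: f = -3*u**3 + 2*u**2*v - 2*v**3 + v**2.
No constant or linear terms (consistent with a singular point). Quadratic part: v**2. Cubic part: -3*u**3 + 2*u**2*v - 2*v**3.
The quadratic part v**2 is a perfect square, so there is a single (double) tangent line v = 0, i.e. y = 0. Restricting the cubic part to that line (v = 0) leaves -3*u**3 ≠ 0, so f is not divisible by v and the branch is v² ≈ 3*u**3 to lowest order — this is a cusp.
Classification: cusp.


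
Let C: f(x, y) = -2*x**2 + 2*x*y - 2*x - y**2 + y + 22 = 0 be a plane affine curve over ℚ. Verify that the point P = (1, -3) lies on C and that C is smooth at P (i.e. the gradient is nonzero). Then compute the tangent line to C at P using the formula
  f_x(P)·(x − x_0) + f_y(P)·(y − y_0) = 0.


Tangent line at P: -12*x + 9*y + 39 = 0.

Step 1: f(1, -3) = 0, so P lies on C.
Step 2: partial derivatives
  f_x(x, y) = -4*x + 2*y - 2, f_y(x, y) = 2*x - 2*y + 1.
  f_x(P) = -12, f_y(P) = 9 (gradient nonzero, so P is smooth).
Step 3: tangent line at P: -12·(x − 1) + 9·(y − -3) = 0.
Expanding: -12*x + 9*y + 39 = 0.


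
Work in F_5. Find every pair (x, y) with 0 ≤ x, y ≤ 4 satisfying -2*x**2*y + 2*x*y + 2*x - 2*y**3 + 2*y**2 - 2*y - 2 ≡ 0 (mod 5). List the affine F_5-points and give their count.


Affine F_5-points: {(1, 0), (3, 1), (4, 1)}; count = 3.

For each of the 25 pairs (x, y) ∈ F_5², evaluate f(x, y) mod 5. Record the zeros.
  x = 0: [0↦3, 1↦1, 2↦1, 3↦1, 4↦4]  zeros at y ∈ ∅
  x = 1: [0↦0, 1↦3, 2↦3, 3↦3, 4↦1]  zeros at y ∈ {0}
  x = 2: [0↦2, 1↦1, 2↦2, 3↦3, 4↦2]  zeros at y ∈ ∅
  x = 3: [0↦4, 1↦0, 2↦3, 3↦1, 4↦2]  zeros at y ∈ {1}
  x = 4: [0↦1, 1↦0, 2↦1, 3↦2, 4↦1]  zeros at y ∈ {1}
Collecting zeros: affine points = {(1, 0), (3, 1), (4, 1)}.
Total count |C(F_5)_aff| = 3.


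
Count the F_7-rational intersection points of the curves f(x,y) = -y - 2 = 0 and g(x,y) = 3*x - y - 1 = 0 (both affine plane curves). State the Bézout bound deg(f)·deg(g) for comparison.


Common zeros: {(2, 5)}; count = 1; Bézout bound = 1.

deg(f) = 1, deg(g) = 1, so Bézout bound = 1.
Scan x ∈ F_7. For each x, list the y ∈ F_7 with f(x, y) ≡ 0 and those with g(x, y) ≡ 0 (mod 7); the common zeros in that column are the intersection.
  x = 0: f ≡ 0 at y ∈ {5}; g ≡ 0 at y ∈ {6}; common: ∅.
  x = 1: f ≡ 0 at y ∈ {5}; g ≡ 0 at y ∈ {2}; common: ∅.
  x = 2: f ≡ 0 at y ∈ {5}; g ≡ 0 at y ∈ {5}; common: {5}.
  x = 3: f ≡ 0 at y ∈ {5}; g ≡ 0 at y ∈ {1}; common: ∅.
  x = 4: f ≡ 0 at y ∈ {5}; g ≡ 0 at y ∈ {4}; common: ∅.
  x = 5: f ≡ 0 at y ∈ {5}; g ≡ 0 at y ∈ {0}; common: ∅.
  x = 6: f ≡ 0 at y ∈ {5}; g ≡ 0 at y ∈ {3}; common: ∅.
Collecting: common zeros = {(2, 5)}, so the count is 1.
Comparison with the Bézout bound: 1 ≤ 1 = deg(f)·deg(g), as expected for curves with no common component (the bound is attained).


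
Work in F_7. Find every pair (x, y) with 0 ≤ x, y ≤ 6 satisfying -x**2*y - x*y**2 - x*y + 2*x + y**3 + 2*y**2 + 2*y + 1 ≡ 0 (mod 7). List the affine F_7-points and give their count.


Affine F_7-points: {(0, 2), (0, 4), (0, 6), (3, 0), (5, 2), (5, 6), (6, 4)}; count = 7.

For each of the 49 pairs (x, y) ∈ F_7², evaluate f(x, y) mod 7. Record the zeros.
  x = 0: [0↦1, 1↦6, 2↦0, 3↦3, 4↦0, 5↦4, 6↦0]  zeros at y ∈ {2, 4, 6}
  x = 1: [0↦3, 1↦5, 2↦1, 3↦4, 4↦6, 5↦6, 6↦3]  zeros at y ∈ ∅
  x = 2: [0↦5, 1↦2, 2↦5, 3↦6, 4↦4, 5↦5, 6↦1]  zeros at y ∈ ∅
  x = 3: [0↦0, 1↦4, 2↦5, 3↦2, 4↦1, 5↦1, 6↦1]  zeros at y ∈ {0}
  x = 4: [0↦2, 1↦4, 2↦1, 3↦6, 4↦4, 5↦1, 6↦3]  zeros at y ∈ ∅
  x = 5: [0↦4, 1↦2, 2↦0, 3↦4, 4↦6, 5↦5, 6↦0]  zeros at y ∈ {2, 6}
  x = 6: [0↦6, 1↦5, 2↦2, 3↦3, 4↦0, 5↦6, 6↦6]  zeros at y ∈ {4}
Collecting zeros: affine points = {(0, 2), (0, 4), (0, 6), (3, 0), (5, 2), (5, 6), (6, 4)}.
Total count |C(F_7)_aff| = 7.


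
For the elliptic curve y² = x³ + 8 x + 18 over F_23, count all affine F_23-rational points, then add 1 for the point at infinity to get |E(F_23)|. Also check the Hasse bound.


Affine points = {(0, 8), (0, 15), (1, 2), (1, 21), (3, 0), (6, 11), (6, 12), (7, 7), (7, 16), (12, 5), (12, 18), (20, 6), (20, 17), (22, 3), (22, 20)}; affine count = 15; |E(F_23)| = 16.

Discriminant check: Δ ∝ 4a³ + 27b² = 4·8³ + 27·18² = 4·512 + 27·324 ≡ 9 (mod 23). Nonzero ⇒ E is nonsingular.
For each x ∈ F_23, compute rhs = x³ + 8·x + 18 mod 23, then count y ∈ F_23 with y² ≡ rhs.
  x = 0: rhs = 18, matching y values: 8, 15 (2 points).
  x = 1: rhs = 4, matching y values: 2, 21 (2 points).
  x = 2: rhs = 19, matching y values: none (0 points).
  x = 3: rhs = 0, matching y values: 0 (1 points).
  x = 4: rhs = 22, matching y values: none (0 points).
  x = 5: rhs = 22, matching y values: none (0 points).
  x = 6: rhs = 6, matching y values: 11, 12 (2 points).
  x = 7: rhs = 3, matching y values: 7, 16 (2 points).
  x = 8: rhs = 19, matching y values: none (0 points).
  x = 9: rhs = 14, matching y values: none (0 points).
  x = 10: rhs = 17, matching y values: none (0 points).
  x = 11: rhs = 11, matching y values: none (0 points).
  x = 12: rhs = 2, matching y values: 5, 18 (2 points).
  x = 13: rhs = 19, matching y values: none (0 points).
  x = 14: rhs = 22, matching y values: none (0 points).
  x = 15: rhs = 17, matching y values: none (0 points).
  x = 16: rhs = 10, matching y values: none (0 points).
  x = 17: rhs = 7, matching y values: none (0 points).
  x = 18: rhs = 14, matching y values: none (0 points).
  x = 19: rhs = 14, matching y values: none (0 points).
  x = 20: rhs = 13, matching y values: 6, 17 (2 points).
  x = 21: rhs = 17, matching y values: none (0 points).
  x = 22: rhs = 9, matching y values: 3, 20 (2 points).
Total affine count: 15.
Full point count |E(F_23)| = 15 + 1 = 16.
Hasse bound: |16 − (23+1)| = |-8| = 8 ≤ 2√23 ≈ 9.5917 ✓.
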